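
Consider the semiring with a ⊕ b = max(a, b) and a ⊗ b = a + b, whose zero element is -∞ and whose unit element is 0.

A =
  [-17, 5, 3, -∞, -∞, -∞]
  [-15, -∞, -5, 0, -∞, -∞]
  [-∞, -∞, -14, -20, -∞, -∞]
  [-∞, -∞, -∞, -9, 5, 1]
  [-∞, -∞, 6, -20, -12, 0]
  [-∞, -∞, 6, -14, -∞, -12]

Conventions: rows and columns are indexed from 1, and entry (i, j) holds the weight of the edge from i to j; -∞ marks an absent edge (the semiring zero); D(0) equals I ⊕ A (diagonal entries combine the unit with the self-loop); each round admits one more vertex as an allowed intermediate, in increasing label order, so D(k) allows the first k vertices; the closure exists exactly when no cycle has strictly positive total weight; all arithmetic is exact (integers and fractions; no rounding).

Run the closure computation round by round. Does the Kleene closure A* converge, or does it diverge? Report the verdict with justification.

D(0):
  [0, 5, 3, -∞, -∞, -∞]
  [-15, 0, -5, 0, -∞, -∞]
  [-∞, -∞, 0, -20, -∞, -∞]
  [-∞, -∞, -∞, 0, 5, 1]
  [-∞, -∞, 6, -20, 0, 0]
  [-∞, -∞, 6, -14, -∞, 0]
D(1):
  [0, 5, 3, -∞, -∞, -∞]
  [-15, 0, -5, 0, -∞, -∞]
  [-∞, -∞, 0, -20, -∞, -∞]
  [-∞, -∞, -∞, 0, 5, 1]
  [-∞, -∞, 6, -20, 0, 0]
  [-∞, -∞, 6, -14, -∞, 0]
D(2):
  [0, 5, 3, 5, -∞, -∞]
  [-15, 0, -5, 0, -∞, -∞]
  [-∞, -∞, 0, -20, -∞, -∞]
  [-∞, -∞, -∞, 0, 5, 1]
  [-∞, -∞, 6, -20, 0, 0]
  [-∞, -∞, 6, -14, -∞, 0]
D(3):
  [0, 5, 3, 5, -∞, -∞]
  [-15, 0, -5, 0, -∞, -∞]
  [-∞, -∞, 0, -20, -∞, -∞]
  [-∞, -∞, -∞, 0, 5, 1]
  [-∞, -∞, 6, -14, 0, 0]
  [-∞, -∞, 6, -14, -∞, 0]
D(4):
  [0, 5, 3, 5, 10, 6]
  [-15, 0, -5, 0, 5, 1]
  [-∞, -∞, 0, -20, -15, -19]
  [-∞, -∞, -∞, 0, 5, 1]
  [-∞, -∞, 6, -14, 0, 0]
  [-∞, -∞, 6, -14, -9, 0]
D(5):
  [0, 5, 16, 5, 10, 10]
  [-15, 0, 11, 0, 5, 5]
  [-∞, -∞, 0, -20, -15, -15]
  [-∞, -∞, 11, 0, 5, 5]
  [-∞, -∞, 6, -14, 0, 0]
  [-∞, -∞, 6, -14, -9, 0]
D(6):
  [0, 5, 16, 5, 10, 10]
  [-15, 0, 11, 0, 5, 5]
  [-∞, -∞, 0, -20, -15, -15]
  [-∞, -∞, 11, 0, 5, 5]
  [-∞, -∞, 6, -14, 0, 0]
  [-∞, -∞, 6, -14, -9, 0]
Key observation: every diagonal entry stays at the unit through all rounds, so no improving cycle exists.
Answer: CONVERGES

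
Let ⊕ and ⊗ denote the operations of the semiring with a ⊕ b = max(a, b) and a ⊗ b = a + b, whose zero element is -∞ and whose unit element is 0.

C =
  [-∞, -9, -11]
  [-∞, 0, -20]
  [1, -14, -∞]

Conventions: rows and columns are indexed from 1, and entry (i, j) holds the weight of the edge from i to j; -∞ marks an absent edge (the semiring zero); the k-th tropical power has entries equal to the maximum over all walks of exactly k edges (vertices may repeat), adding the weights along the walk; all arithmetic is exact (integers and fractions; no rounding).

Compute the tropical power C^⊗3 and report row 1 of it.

C^⊗2:
  [-10, -9, -29]
  [-19, 0, -20]
  [-∞, -8, -10]
C^⊗3:
  [-28, -9, -21]
  [-19, 0, -20]
  [-9, -8, -28]
Answer: row 1 of C^⊗3 = [-28, -9, -21]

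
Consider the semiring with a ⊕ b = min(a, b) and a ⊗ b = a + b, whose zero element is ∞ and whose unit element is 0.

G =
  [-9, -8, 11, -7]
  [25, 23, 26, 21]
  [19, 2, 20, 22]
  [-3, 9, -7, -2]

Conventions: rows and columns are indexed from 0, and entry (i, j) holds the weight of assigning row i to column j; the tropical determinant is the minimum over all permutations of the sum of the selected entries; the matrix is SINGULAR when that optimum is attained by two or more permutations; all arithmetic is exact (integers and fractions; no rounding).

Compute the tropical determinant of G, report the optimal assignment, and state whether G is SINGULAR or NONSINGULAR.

σ = (0, 1, 2, 3): (-9) + 23 + 20 + (-2) = 32
σ = (0, 1, 3, 2): (-9) + 23 + 22 + (-7) = 29
σ = (0, 2, 1, 3): (-9) + 26 + 2 + (-2) = 17
σ = (0, 2, 3, 1): (-9) + 26 + 22 + 9 = 48
σ = (0, 3, 1, 2): (-9) + 21 + 2 + (-7) = 7
σ = (0, 3, 2, 1): (-9) + 21 + 20 + 9 = 41
σ = (1, 0, 2, 3): (-8) + 25 + 20 + (-2) = 35
σ = (1, 0, 3, 2): (-8) + 25 + 22 + (-7) = 32
σ = (1, 2, 0, 3): (-8) + 26 + 19 + (-2) = 35
σ = (1, 2, 3, 0): (-8) + 26 + 22 + (-3) = 37
σ = (1, 3, 0, 2): (-8) + 21 + 19 + (-7) = 25
σ = (1, 3, 2, 0): (-8) + 21 + 20 + (-3) = 30
σ = (2, 0, 1, 3): 11 + 25 + 2 + (-2) = 36
σ = (2, 0, 3, 1): 11 + 25 + 22 + 9 = 67
σ = (2, 1, 0, 3): 11 + 23 + 19 + (-2) = 51
σ = (2, 1, 3, 0): 11 + 23 + 22 + (-3) = 53
σ = (2, 3, 0, 1): 11 + 21 + 19 + 9 = 60
σ = (2, 3, 1, 0): 11 + 21 + 2 + (-3) = 31
σ = (3, 0, 1, 2): (-7) + 25 + 2 + (-7) = 13
σ = (3, 0, 2, 1): (-7) + 25 + 20 + 9 = 47
σ = (3, 1, 0, 2): (-7) + 23 + 19 + (-7) = 28
σ = (3, 1, 2, 0): (-7) + 23 + 20 + (-3) = 33
σ = (3, 2, 0, 1): (-7) + 26 + 19 + 9 = 47
σ = (3, 2, 1, 0): (-7) + 26 + 2 + (-3) = 18
Optimal value attained by: σ = (0, 3, 1, 2).
Answer: det⊕(G) = 7; verdict: NONSINGULAR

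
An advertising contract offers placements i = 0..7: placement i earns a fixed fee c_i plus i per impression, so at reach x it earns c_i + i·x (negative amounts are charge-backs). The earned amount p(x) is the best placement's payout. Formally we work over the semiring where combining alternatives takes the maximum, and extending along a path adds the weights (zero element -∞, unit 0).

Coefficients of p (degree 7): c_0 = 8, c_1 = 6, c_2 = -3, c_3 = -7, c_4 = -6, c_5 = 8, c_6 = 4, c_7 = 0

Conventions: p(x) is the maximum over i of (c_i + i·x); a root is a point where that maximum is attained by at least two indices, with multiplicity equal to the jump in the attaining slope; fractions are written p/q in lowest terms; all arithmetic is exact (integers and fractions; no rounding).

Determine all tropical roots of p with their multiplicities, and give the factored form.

hull edge (i=0, c=8) to (i=5, c=8): slope 0, span 5
hull edge (i=5, c=8) to (i=7, c=0): slope -4, span 2
Factored form: p(x) = 0 ⊗ (x ⊕ 0) ⊗ (x ⊕ 0) ⊗ (x ⊕ 0) ⊗ (x ⊕ 0) ⊗ (x ⊕ 0) ⊗ (x ⊕ 4) ⊗ (x ⊕ 4)
Answer: roots = 0 (mult 5), 4 (mult 2)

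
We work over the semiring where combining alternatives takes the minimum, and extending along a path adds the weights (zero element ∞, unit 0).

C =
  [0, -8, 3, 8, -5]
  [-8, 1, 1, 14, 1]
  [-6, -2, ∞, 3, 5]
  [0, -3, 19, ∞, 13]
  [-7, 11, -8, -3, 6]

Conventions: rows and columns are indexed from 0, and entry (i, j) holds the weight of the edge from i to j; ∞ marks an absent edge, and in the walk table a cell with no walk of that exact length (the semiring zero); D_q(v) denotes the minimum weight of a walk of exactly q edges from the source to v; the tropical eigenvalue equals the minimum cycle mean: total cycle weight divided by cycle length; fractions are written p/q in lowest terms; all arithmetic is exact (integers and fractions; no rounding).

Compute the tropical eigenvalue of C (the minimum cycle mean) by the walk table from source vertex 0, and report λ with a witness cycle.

q=0: [0, ∞, ∞, ∞, ∞]
q=1: [0, -8, 3, 8, -5]
q=2: [-16, -8, -13, -8, -7]
q=3: [-19, -24, -15, -10, -21]
q=4: [-32, -27, -29, -24, -24]
q=5: [-35, -40, -32, -27, -37]
Optimal cycle mean attained by: cycle 0->1->0, total (-8) + (-8), length 2.
Answer: λ = -8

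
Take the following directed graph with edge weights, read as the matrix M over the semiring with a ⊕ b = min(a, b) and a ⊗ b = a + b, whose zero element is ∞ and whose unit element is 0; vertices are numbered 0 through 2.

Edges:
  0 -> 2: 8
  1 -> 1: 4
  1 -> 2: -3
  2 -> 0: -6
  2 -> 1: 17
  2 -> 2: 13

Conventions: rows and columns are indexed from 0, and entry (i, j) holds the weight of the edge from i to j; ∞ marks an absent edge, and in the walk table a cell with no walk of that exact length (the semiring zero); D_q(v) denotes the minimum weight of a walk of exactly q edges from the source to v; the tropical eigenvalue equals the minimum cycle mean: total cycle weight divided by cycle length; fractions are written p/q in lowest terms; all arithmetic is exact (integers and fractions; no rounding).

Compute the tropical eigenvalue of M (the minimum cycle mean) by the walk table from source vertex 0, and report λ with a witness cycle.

q=0: [0, ∞, ∞]
q=1: [∞, ∞, 8]
q=2: [2, 25, 21]
q=3: [15, 29, 10]
Optimal cycle mean attained by: cycle 0->2->0, total 8 + (-6), length 2.
Answer: λ = 1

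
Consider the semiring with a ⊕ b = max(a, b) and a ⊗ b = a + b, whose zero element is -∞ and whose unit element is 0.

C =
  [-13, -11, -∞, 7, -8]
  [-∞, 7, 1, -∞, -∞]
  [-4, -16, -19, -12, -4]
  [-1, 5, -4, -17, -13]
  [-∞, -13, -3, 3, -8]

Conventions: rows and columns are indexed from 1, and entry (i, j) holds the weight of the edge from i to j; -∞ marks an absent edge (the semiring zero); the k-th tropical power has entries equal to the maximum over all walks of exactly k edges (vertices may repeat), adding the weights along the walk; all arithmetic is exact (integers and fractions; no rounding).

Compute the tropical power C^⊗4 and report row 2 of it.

C^⊗2:
  [6, 12, 3, -5, -6]
  [-3, 14, 8, -11, -3]
  [-13, -7, -7, 3, -12]
  [-8, 12, 6, 6, -8]
  [2, 8, -1, -5, -7]
C^⊗3:
  [-1, 19, 13, 13, -1]
  [4, 21, 15, 4, 4]
  [2, 8, -1, -6, -10]
  [5, 19, 13, -1, 2]
  [-5, 15, 9, 9, -5]
C^⊗4:
  [12, 26, 20, 6, 9]
  [11, 28, 22, 11, 11]
  [-5, 15, 9, 9, -5]
  [9, 26, 20, 12, 9]
  [8, 22, 16, 2, 5]
Answer: row 2 of C^⊗4 = [11, 28, 22, 11, 11]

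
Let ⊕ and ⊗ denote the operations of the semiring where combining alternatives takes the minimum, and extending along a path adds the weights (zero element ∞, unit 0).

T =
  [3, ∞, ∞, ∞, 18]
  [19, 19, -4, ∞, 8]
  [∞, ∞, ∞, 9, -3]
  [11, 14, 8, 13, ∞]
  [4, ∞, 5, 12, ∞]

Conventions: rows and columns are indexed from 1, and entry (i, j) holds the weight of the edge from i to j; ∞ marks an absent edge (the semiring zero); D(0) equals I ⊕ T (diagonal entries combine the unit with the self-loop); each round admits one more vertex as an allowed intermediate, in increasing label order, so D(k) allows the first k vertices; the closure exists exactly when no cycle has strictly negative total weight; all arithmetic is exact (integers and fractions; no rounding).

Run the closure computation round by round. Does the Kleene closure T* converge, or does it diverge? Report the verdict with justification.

D(0):
  [0, ∞, ∞, ∞, 18]
  [19, 0, -4, ∞, 8]
  [∞, ∞, 0, 9, -3]
  [11, 14, 8, 0, ∞]
  [4, ∞, 5, 12, 0]
D(1):
  [0, ∞, ∞, ∞, 18]
  [19, 0, -4, ∞, 8]
  [∞, ∞, 0, 9, -3]
  [11, 14, 8, 0, 29]
  [4, ∞, 5, 12, 0]
D(2):
  [0, ∞, ∞, ∞, 18]
  [19, 0, -4, ∞, 8]
  [∞, ∞, 0, 9, -3]
  [11, 14, 8, 0, 22]
  [4, ∞, 5, 12, 0]
D(3):
  [0, ∞, ∞, ∞, 18]
  [19, 0, -4, 5, -7]
  [∞, ∞, 0, 9, -3]
  [11, 14, 8, 0, 5]
  [4, ∞, 5, 12, 0]
D(4):
  [0, ∞, ∞, ∞, 18]
  [16, 0, -4, 5, -7]
  [20, 23, 0, 9, -3]
  [11, 14, 8, 0, 5]
  [4, 26, 5, 12, 0]
D(5):
  [0, 44, 23, 30, 18]
  [-3, 0, -4, 5, -7]
  [1, 23, 0, 9, -3]
  [9, 14, 8, 0, 5]
  [4, 26, 5, 12, 0]
Key observation: every diagonal entry stays at the unit through all rounds, so no improving cycle exists.
Answer: CONVERGES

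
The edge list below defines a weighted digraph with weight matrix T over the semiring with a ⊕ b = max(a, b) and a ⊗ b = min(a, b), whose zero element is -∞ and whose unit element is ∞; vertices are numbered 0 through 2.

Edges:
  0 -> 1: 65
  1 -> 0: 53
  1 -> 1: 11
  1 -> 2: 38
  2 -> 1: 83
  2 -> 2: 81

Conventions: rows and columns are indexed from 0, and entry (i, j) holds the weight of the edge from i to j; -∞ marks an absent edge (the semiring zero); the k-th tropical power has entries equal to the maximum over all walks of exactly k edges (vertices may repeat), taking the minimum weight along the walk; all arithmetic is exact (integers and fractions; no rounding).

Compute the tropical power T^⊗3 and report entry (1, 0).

T^⊗2:
  [53, 11, 38]
  [11, 53, 38]
  [53, 81, 81]
T^⊗3:
  [11, 53, 38]
  [53, 38, 38]
  [53, 81, 81]
Key observation: the optimum is the walk 1->0->1->0, with weight 53 min 65 min 53 = 53.
Optimal value attained by: walk 1->0->1->0.
Answer: (T^⊗3)[1][0] = 53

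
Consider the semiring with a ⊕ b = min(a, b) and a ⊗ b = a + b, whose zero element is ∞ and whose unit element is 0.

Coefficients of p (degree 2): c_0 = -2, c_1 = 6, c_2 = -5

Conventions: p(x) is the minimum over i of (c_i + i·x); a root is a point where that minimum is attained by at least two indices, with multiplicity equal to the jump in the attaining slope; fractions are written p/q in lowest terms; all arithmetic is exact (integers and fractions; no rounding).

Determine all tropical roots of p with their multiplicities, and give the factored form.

hull edge (i=0, c=-2) to (i=2, c=-5): slope -3/2, span 2
Factored form: p(x) = -5 ⊗ (x ⊕ 3/2) ⊗ (x ⊕ 3/2)
Answer: roots = 3/2 (mult 2)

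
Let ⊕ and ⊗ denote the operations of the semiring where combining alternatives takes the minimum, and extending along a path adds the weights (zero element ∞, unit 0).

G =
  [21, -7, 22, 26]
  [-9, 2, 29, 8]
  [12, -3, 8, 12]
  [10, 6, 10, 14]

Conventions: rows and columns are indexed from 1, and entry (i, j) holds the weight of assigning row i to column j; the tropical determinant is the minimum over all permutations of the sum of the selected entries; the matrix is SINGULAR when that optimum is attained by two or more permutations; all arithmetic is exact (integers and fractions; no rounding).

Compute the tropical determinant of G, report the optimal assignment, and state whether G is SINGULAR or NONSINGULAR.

σ = (1, 2, 3, 4): 21 + 2 + 8 + 14 = 45
σ = (1, 2, 4, 3): 21 + 2 + 12 + 10 = 45
σ = (1, 3, 2, 4): 21 + 29 + (-3) + 14 = 61
σ = (1, 3, 4, 2): 21 + 29 + 12 + 6 = 68
σ = (1, 4, 2, 3): 21 + 8 + (-3) + 10 = 36
σ = (1, 4, 3, 2): 21 + 8 + 8 + 6 = 43
σ = (2, 1, 3, 4): (-7) + (-9) + 8 + 14 = 6
σ = (2, 1, 4, 3): (-7) + (-9) + 12 + 10 = 6
σ = (2, 3, 1, 4): (-7) + 29 + 12 + 14 = 48
σ = (2, 3, 4, 1): (-7) + 29 + 12 + 10 = 44
σ = (2, 4, 1, 3): (-7) + 8 + 12 + 10 = 23
σ = (2, 4, 3, 1): (-7) + 8 + 8 + 10 = 19
σ = (3, 1, 2, 4): 22 + (-9) + (-3) + 14 = 24
σ = (3, 1, 4, 2): 22 + (-9) + 12 + 6 = 31
σ = (3, 2, 1, 4): 22 + 2 + 12 + 14 = 50
σ = (3, 2, 4, 1): 22 + 2 + 12 + 10 = 46
σ = (3, 4, 1, 2): 22 + 8 + 12 + 6 = 48
σ = (3, 4, 2, 1): 22 + 8 + (-3) + 10 = 37
σ = (4, 1, 2, 3): 26 + (-9) + (-3) + 10 = 24
σ = (4, 1, 3, 2): 26 + (-9) + 8 + 6 = 31
σ = (4, 2, 1, 3): 26 + 2 + 12 + 10 = 50
σ = (4, 2, 3, 1): 26 + 2 + 8 + 10 = 46
σ = (4, 3, 1, 2): 26 + 29 + 12 + 6 = 73
σ = (4, 3, 2, 1): 26 + 29 + (-3) + 10 = 62
Optimal value attained by: σ = (2, 1, 3, 4).
Answer: det⊕(G) = 6; verdict: SINGULAR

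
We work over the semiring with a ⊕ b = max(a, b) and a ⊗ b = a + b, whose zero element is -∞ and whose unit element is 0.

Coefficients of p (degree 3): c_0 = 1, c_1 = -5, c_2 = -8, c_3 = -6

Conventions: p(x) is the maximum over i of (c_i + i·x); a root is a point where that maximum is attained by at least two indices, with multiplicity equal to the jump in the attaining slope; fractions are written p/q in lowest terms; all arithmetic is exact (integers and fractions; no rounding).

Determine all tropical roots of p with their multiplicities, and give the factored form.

hull edge (i=0, c=1) to (i=3, c=-6): slope -7/3, span 3
Factored form: p(x) = -6 ⊗ (x ⊕ 7/3) ⊗ (x ⊕ 7/3) ⊗ (x ⊕ 7/3)
Answer: roots = 7/3 (mult 3)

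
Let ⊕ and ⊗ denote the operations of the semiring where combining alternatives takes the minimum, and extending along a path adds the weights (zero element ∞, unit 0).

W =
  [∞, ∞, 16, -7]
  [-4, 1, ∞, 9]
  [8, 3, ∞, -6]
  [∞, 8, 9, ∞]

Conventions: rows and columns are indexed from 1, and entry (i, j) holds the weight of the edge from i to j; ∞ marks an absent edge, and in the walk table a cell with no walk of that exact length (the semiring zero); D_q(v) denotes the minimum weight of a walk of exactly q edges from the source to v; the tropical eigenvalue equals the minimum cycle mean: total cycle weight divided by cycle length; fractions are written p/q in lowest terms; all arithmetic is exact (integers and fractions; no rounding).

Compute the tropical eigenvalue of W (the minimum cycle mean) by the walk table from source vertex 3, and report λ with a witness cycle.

q=0: [∞, ∞, 0, ∞]
q=1: [8, 3, ∞, -6]
q=2: [-1, 2, 3, 1]
q=3: [-2, 3, 10, -8]
q=4: [-1, 0, 1, -9]
Optimal cycle mean attained by: cycle 1->4->2->1, total (-7) + 8 + (-4), length 3.
Answer: λ = -1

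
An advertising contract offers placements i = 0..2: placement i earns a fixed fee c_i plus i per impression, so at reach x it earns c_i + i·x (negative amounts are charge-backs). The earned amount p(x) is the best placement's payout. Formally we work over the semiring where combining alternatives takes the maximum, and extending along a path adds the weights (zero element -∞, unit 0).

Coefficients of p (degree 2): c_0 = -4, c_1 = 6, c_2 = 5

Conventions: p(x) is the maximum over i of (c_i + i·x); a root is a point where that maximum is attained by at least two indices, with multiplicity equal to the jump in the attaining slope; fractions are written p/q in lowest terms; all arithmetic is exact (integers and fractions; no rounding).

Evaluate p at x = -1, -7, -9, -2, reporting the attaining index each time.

p(-1) = max(-4+0·(-1)=-4, 6+1·(-1)=5, 5+2·(-1)=3) = 5 (attained by i=1)
p(-7) = max(-4+0·(-7)=-4, 6+1·(-7)=-1, 5+2·(-7)=-9) = -1 (attained by i=1)
p(-9) = max(-4+0·(-9)=-4, 6+1·(-9)=-3, 5+2·(-9)=-13) = -3 (attained by i=1)
p(-2) = max(-4+0·(-2)=-4, 6+1·(-2)=4, 5+2·(-2)=1) = 4 (attained by i=1)
Answer: p(-1) = 5; p(-7) = -1; p(-9) = -3; p(-2) = 4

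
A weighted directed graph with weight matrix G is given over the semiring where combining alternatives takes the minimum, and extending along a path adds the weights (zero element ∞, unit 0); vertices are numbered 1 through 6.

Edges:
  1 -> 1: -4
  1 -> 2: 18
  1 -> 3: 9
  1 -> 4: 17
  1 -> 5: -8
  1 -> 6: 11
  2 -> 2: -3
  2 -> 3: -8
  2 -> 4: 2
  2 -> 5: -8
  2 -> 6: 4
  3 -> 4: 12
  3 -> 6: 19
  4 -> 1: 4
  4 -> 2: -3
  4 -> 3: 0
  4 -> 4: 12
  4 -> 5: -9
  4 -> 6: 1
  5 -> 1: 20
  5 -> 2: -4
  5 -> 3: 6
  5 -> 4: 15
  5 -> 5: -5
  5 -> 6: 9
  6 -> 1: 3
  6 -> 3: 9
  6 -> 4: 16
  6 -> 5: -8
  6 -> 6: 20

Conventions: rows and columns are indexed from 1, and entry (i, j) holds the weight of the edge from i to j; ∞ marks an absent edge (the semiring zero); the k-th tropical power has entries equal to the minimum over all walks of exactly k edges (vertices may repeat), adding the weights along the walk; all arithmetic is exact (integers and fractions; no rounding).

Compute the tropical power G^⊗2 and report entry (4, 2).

G^⊗2:
  [-8, -12, -2, 7, -13, 1]
  [6, -12, -11, -1, -13, 1]
  [16, 9, 12, 24, 3, 13]
  [0, -13, -11, -1, -14, 0]
  [12, -9, -12, -2, -12, 0]
  [-1, -12, -2, 7, -13, 1]
Key observation: the optimum is the walk 4->5->2, with weight (-9) + (-4) = -13.
Optimal value attained by: walk 4->5->2.
Answer: (G^⊗2)[4][2] = -13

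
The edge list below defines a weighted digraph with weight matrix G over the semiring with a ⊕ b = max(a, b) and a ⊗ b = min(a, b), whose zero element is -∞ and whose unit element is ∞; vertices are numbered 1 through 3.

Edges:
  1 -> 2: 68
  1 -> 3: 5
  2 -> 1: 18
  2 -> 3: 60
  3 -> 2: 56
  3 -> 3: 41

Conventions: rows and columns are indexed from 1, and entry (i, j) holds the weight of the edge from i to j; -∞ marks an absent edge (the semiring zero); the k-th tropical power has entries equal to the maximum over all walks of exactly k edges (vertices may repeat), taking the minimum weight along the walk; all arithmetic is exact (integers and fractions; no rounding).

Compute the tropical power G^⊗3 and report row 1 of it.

G^⊗2:
  [18, 5, 60]
  [-∞, 56, 41]
  [18, 41, 56]
G^⊗3:
  [5, 56, 41]
  [18, 41, 56]
  [18, 56, 41]
Answer: row 1 of G^⊗3 = [5, 56, 41]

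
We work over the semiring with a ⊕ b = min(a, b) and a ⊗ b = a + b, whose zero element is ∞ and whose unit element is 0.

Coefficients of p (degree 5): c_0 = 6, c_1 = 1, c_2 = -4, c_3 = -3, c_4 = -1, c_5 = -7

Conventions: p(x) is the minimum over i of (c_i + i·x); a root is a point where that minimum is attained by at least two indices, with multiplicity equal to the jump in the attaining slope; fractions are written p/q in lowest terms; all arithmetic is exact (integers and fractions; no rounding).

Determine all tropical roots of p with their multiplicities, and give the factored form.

hull edge (i=0, c=6) to (i=2, c=-4): slope -5, span 2
hull edge (i=2, c=-4) to (i=5, c=-7): slope -1, span 3
Factored form: p(x) = -7 ⊗ (x ⊕ 1) ⊗ (x ⊕ 1) ⊗ (x ⊕ 1) ⊗ (x ⊕ 5) ⊗ (x ⊕ 5)
Answer: roots = 1 (mult 3), 5 (mult 2)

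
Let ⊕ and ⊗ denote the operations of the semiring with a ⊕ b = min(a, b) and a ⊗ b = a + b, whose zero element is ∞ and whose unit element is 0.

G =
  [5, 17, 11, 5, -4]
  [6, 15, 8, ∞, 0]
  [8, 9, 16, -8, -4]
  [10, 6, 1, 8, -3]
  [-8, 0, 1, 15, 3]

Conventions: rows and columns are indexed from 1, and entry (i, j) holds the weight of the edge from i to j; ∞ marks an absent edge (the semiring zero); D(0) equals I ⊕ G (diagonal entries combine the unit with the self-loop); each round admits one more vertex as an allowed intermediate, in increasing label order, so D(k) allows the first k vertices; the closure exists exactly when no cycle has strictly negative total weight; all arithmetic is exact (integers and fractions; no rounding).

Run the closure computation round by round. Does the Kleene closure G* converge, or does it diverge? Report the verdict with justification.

D(0):
  [0, 17, 11, 5, -4]
  [6, 0, 8, ∞, 0]
  [8, 9, 0, -8, -4]
  [10, 6, 1, 0, -3]
  [-8, 0, 1, 15, 0]
Detection: at round 1, diagonal entry (5, 5) turns strictly negative.
Key observation: the cycle 5->1->5 has total weight (-8) + (-4), which is strictly negative.
Answer: DIVERGES — negative cycle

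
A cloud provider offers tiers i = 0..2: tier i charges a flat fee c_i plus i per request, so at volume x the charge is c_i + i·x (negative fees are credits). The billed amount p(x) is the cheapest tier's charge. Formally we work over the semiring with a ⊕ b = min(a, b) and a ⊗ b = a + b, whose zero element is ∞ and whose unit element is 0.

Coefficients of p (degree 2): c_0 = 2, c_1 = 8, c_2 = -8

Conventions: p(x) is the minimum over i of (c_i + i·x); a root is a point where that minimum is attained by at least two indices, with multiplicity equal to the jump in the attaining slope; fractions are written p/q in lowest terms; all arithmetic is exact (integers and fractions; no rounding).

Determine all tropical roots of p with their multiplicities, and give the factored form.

hull edge (i=0, c=2) to (i=2, c=-8): slope -5, span 2
Factored form: p(x) = -8 ⊗ (x ⊕ 5) ⊗ (x ⊕ 5)
Answer: roots = 5 (mult 2)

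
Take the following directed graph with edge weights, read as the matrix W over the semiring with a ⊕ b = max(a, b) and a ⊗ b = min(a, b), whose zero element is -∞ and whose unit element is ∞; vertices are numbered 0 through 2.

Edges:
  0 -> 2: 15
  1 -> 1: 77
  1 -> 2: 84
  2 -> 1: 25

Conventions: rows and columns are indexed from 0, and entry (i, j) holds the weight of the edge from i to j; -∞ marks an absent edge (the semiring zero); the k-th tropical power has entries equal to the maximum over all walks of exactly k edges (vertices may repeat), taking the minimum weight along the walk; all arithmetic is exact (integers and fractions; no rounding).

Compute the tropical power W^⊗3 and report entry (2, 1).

W^⊗2:
  [-∞, 15, -∞]
  [-∞, 77, 77]
  [-∞, 25, 25]
W^⊗3:
  [-∞, 15, 15]
  [-∞, 77, 77]
  [-∞, 25, 25]
Key observation: the optimum is the walk 2->1->1->1, with weight 25 min 77 min 77 = 25.
Optimal value attained by: walk 2->1->1->1.
Answer: (W^⊗3)[2][1] = 25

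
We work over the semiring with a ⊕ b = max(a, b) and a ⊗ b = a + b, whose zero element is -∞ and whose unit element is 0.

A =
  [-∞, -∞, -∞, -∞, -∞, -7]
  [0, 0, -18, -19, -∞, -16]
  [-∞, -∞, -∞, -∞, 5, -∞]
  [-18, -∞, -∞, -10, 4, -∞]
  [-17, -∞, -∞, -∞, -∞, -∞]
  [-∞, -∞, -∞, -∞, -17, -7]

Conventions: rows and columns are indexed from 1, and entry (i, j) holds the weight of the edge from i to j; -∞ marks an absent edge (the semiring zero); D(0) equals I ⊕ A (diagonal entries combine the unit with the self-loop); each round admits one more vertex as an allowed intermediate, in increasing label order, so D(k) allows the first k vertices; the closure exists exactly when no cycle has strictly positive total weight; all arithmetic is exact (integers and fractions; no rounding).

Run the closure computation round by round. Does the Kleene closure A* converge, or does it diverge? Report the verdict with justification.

D(0):
  [0, -∞, -∞, -∞, -∞, -7]
  [0, 0, -18, -19, -∞, -16]
  [-∞, -∞, 0, -∞, 5, -∞]
  [-18, -∞, -∞, 0, 4, -∞]
  [-17, -∞, -∞, -∞, 0, -∞]
  [-∞, -∞, -∞, -∞, -17, 0]
D(1):
  [0, -∞, -∞, -∞, -∞, -7]
  [0, 0, -18, -19, -∞, -7]
  [-∞, -∞, 0, -∞, 5, -∞]
  [-18, -∞, -∞, 0, 4, -25]
  [-17, -∞, -∞, -∞, 0, -24]
  [-∞, -∞, -∞, -∞, -17, 0]
D(2):
  [0, -∞, -∞, -∞, -∞, -7]
  [0, 0, -18, -19, -∞, -7]
  [-∞, -∞, 0, -∞, 5, -∞]
  [-18, -∞, -∞, 0, 4, -25]
  [-17, -∞, -∞, -∞, 0, -24]
  [-∞, -∞, -∞, -∞, -17, 0]
D(3):
  [0, -∞, -∞, -∞, -∞, -7]
  [0, 0, -18, -19, -13, -7]
  [-∞, -∞, 0, -∞, 5, -∞]
  [-18, -∞, -∞, 0, 4, -25]
  [-17, -∞, -∞, -∞, 0, -24]
  [-∞, -∞, -∞, -∞, -17, 0]
D(4):
  [0, -∞, -∞, -∞, -∞, -7]
  [0, 0, -18, -19, -13, -7]
  [-∞, -∞, 0, -∞, 5, -∞]
  [-18, -∞, -∞, 0, 4, -25]
  [-17, -∞, -∞, -∞, 0, -24]
  [-∞, -∞, -∞, -∞, -17, 0]
D(5):
  [0, -∞, -∞, -∞, -∞, -7]
  [0, 0, -18, -19, -13, -7]
  [-12, -∞, 0, -∞, 5, -19]
  [-13, -∞, -∞, 0, 4, -20]
  [-17, -∞, -∞, -∞, 0, -24]
  [-34, -∞, -∞, -∞, -17, 0]
D(6):
  [0, -∞, -∞, -∞, -24, -7]
  [0, 0, -18, -19, -13, -7]
  [-12, -∞, 0, -∞, 5, -19]
  [-13, -∞, -∞, 0, 4, -20]
  [-17, -∞, -∞, -∞, 0, -24]
  [-34, -∞, -∞, -∞, -17, 0]
Key observation: every diagonal entry stays at the unit through all rounds, so no improving cycle exists.
Answer: CONVERGES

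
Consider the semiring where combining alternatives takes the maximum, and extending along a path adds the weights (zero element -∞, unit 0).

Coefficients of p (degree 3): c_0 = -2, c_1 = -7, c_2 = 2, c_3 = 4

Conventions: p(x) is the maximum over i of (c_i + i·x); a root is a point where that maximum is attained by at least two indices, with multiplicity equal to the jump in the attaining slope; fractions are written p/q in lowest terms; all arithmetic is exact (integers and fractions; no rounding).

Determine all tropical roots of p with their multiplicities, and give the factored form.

hull edge (i=0, c=-2) to (i=3, c=4): slope 2, span 3
Factored form: p(x) = 4 ⊗ (x ⊕ (-2)) ⊗ (x ⊕ (-2)) ⊗ (x ⊕ (-2))
Answer: roots = -2 (mult 3)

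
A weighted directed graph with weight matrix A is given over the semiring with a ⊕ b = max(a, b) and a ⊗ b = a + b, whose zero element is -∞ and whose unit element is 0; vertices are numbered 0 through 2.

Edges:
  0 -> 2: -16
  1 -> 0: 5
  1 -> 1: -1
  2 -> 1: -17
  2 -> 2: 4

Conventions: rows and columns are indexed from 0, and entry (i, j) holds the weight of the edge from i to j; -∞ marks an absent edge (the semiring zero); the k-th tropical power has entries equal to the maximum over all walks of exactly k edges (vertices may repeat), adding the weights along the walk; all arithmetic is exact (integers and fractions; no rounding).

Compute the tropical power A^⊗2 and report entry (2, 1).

A^⊗2:
  [-∞, -33, -12]
  [4, -2, -11]
  [-12, -13, 8]
Key observation: the optimum is the walk 2->2->1, with weight 4 + (-17) = -13.
Optimal value attained by: walk 2->2->1.
Answer: (A^⊗2)[2][1] = -13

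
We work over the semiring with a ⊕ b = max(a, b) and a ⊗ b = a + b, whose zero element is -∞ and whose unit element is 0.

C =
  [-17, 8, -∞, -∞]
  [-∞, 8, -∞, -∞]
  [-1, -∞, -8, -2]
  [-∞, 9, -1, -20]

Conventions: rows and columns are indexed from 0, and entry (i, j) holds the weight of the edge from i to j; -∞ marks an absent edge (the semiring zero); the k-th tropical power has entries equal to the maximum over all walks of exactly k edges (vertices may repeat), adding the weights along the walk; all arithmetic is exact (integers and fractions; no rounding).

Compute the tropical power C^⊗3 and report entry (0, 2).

C^⊗2:
  [-34, 16, -∞, -∞]
  [-∞, 16, -∞, -∞]
  [-9, 7, -3, -10]
  [-2, 17, -9, -3]
C^⊗3:
  [-51, 24, -∞, -∞]
  [-∞, 24, -∞, -∞]
  [-4, 15, -11, -5]
  [-10, 25, -4, -11]
Key observation: no walk of exactly 3 edges connects these vertices, so the entry is the semiring zero.
Answer: (C^⊗3)[0][2] = -∞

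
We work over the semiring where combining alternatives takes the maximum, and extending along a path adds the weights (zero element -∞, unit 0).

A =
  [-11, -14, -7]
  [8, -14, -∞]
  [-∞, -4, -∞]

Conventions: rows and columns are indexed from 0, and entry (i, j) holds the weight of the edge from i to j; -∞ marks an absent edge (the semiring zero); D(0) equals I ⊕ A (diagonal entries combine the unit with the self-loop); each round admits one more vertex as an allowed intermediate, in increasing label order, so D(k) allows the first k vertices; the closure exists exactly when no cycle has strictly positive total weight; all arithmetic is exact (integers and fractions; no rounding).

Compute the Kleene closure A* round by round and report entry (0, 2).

D(0):
  [0, -14, -7]
  [8, 0, -∞]
  [-∞, -4, 0]
D(1):
  [0, -14, -7]
  [8, 0, 1]
  [-∞, -4, 0]
D(2):
  [0, -14, -7]
  [8, 0, 1]
  [4, -4, 0]
D(3):
  [0, -11, -7]
  [8, 0, 1]
  [4, -4, 0]
Answer: A*[0][2] = -7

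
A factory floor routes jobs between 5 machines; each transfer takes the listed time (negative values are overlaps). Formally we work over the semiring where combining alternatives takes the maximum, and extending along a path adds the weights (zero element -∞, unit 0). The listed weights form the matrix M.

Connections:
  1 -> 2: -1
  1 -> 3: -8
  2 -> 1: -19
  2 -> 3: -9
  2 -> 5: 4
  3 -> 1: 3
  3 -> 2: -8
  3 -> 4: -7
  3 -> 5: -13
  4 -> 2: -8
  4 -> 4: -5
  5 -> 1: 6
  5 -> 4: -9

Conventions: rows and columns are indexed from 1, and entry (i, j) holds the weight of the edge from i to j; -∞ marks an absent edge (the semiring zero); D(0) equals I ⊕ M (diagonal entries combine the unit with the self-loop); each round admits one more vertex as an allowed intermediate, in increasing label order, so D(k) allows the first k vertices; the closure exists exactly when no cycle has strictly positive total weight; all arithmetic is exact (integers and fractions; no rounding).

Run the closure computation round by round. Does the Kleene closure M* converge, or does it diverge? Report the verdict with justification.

D(0):
  [0, -1, -8, -∞, -∞]
  [-19, 0, -9, -∞, 4]
  [3, -8, 0, -7, -13]
  [-∞, -8, -∞, 0, -∞]
  [6, -∞, -∞, -9, 0]
D(1):
  [0, -1, -8, -∞, -∞]
  [-19, 0, -9, -∞, 4]
  [3, 2, 0, -7, -13]
  [-∞, -8, -∞, 0, -∞]
  [6, 5, -2, -9, 0]
Detection: at round 2, diagonal entry (5, 5) turns strictly positive.
Key observation: the cycle 5->1->2->5 has total weight 6 + (-1) + 4, which is strictly positive.
Answer: DIVERGES — positive cycle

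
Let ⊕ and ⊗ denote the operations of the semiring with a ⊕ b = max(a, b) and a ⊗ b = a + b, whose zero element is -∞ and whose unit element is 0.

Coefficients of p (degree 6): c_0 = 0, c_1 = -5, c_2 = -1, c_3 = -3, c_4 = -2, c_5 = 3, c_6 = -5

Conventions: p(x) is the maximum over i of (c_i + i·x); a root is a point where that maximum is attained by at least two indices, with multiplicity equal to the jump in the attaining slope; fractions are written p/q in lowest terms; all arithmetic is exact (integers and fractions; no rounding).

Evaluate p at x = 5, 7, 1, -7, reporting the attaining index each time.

p(5) = max(0+0·5=0, -5+1·5=0, -1+2·5=9, -3+3·5=12, -2+4·5=18, 3+5·5=28, -5+6·5=25) = 28 (attained by i=5)
p(7) = max(0+0·7=0, -5+1·7=2, -1+2·7=13, -3+3·7=18, -2+4·7=26, 3+5·7=38, -5+6·7=37) = 38 (attained by i=5)
p(1) = max(0+0·1=0, -5+1·1=-4, -1+2·1=1, -3+3·1=0, -2+4·1=2, 3+5·1=8, -5+6·1=1) = 8 (attained by i=5)
p(-7) = max(0+0·(-7)=0, -5+1·(-7)=-12, -1+2·(-7)=-15, -3+3·(-7)=-24, -2+4·(-7)=-30, 3+5·(-7)=-32, -5+6·(-7)=-47) = 0 (attained by i=0)
Answer: p(5) = 28; p(7) = 38; p(1) = 8; p(-7) = 0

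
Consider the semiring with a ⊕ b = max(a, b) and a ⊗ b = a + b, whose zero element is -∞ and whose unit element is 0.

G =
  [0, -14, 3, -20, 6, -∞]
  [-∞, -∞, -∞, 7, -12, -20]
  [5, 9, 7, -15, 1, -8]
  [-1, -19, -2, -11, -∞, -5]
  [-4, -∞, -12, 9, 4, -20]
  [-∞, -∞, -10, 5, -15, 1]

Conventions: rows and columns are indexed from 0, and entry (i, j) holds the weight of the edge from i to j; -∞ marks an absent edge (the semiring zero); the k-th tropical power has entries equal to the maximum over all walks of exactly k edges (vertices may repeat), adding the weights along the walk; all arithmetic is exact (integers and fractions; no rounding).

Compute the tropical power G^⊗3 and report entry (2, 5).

G^⊗2:
  [8, 12, 10, 15, 10, -5]
  [6, -12, 5, -3, -8, 2]
  [12, 16, 14, 16, 11, -1]
  [3, 7, 5, 0, 5, -4]
  [8, -3, 7, 13, 8, 4]
  [4, -1, 3, 6, -9, 2]
G^⊗3:
  [15, 19, 17, 19, 14, 10]
  [10, 14, 12, 7, 12, 3]
  [19, 23, 21, 23, 18, 11]
  [10, 14, 12, 14, 9, -3]
  [12, 16, 14, 17, 14, 8]
  [8, 12, 10, 7, 10, 3]
Key observation: the optimum is the walk 2->1->3->5, with weight 9 + 7 + (-5) = 11.
Optimal value attained by: walk 2->1->3->5.
Answer: (G^⊗3)[2][5] = 11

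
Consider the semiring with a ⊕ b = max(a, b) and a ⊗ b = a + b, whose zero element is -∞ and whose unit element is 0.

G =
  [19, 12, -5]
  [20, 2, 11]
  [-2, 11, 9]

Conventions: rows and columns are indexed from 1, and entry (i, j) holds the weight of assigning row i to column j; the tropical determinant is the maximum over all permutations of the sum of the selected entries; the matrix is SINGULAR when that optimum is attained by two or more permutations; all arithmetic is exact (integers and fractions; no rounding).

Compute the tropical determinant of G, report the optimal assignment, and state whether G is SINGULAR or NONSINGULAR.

σ = (1, 2, 3): 19 + 2 + 9 = 30
σ = (1, 3, 2): 19 + 11 + 11 = 41
σ = (2, 1, 3): 12 + 20 + 9 = 41
σ = (2, 3, 1): 12 + 11 + (-2) = 21
σ = (3, 1, 2): (-5) + 20 + 11 = 26
σ = (3, 2, 1): (-5) + 2 + (-2) = -5
Optimal value attained by: σ = (1, 3, 2).
Answer: det⊕(G) = 41; verdict: SINGULAR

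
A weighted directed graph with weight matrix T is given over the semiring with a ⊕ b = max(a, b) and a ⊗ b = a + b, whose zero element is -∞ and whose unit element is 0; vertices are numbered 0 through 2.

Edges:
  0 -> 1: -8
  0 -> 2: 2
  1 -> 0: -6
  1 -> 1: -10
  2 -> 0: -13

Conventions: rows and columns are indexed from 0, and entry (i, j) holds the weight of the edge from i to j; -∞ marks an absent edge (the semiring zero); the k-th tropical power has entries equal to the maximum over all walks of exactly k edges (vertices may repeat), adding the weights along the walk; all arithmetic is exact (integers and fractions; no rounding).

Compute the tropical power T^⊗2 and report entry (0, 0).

T^⊗2:
  [-11, -18, -∞]
  [-16, -14, -4]
  [-∞, -21, -11]
Key observation: the optimum is the walk 0->2->0, with weight 2 + (-13) = -11.
Optimal value attained by: walk 0->2->0.
Answer: (T^⊗2)[0][0] = -11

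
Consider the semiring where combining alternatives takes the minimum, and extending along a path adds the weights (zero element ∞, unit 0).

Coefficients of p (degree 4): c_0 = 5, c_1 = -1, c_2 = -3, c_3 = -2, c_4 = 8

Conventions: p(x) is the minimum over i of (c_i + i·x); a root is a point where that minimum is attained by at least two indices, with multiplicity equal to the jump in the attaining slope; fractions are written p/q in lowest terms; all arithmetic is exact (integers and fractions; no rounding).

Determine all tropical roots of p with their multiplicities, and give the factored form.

hull edge (i=0, c=5) to (i=1, c=-1): slope -6, span 1
hull edge (i=1, c=-1) to (i=2, c=-3): slope -2, span 1
hull edge (i=2, c=-3) to (i=3, c=-2): slope 1, span 1
hull edge (i=3, c=-2) to (i=4, c=8): slope 10, span 1
Factored form: p(x) = 8 ⊗ (x ⊕ (-10)) ⊗ (x ⊕ (-1)) ⊗ (x ⊕ 2) ⊗ (x ⊕ 6)
Answer: roots = -10 (mult 1), -1 (mult 1), 2 (mult 1), 6 (mult 1)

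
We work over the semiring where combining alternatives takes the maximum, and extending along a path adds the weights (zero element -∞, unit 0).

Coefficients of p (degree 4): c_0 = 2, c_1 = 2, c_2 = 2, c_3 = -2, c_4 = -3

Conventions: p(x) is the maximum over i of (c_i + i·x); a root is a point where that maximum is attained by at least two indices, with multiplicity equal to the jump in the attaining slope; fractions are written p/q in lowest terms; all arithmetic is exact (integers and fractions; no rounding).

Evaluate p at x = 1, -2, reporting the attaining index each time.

p(1) = max(2+0·1=2, 2+1·1=3, 2+2·1=4, -2+3·1=1, -3+4·1=1) = 4 (attained by i=2)
p(-2) = max(2+0·(-2)=2, 2+1·(-2)=0, 2+2·(-2)=-2, -2+3·(-2)=-8, -3+4·(-2)=-11) = 2 (attained by i=0)
Answer: p(1) = 4; p(-2) = 2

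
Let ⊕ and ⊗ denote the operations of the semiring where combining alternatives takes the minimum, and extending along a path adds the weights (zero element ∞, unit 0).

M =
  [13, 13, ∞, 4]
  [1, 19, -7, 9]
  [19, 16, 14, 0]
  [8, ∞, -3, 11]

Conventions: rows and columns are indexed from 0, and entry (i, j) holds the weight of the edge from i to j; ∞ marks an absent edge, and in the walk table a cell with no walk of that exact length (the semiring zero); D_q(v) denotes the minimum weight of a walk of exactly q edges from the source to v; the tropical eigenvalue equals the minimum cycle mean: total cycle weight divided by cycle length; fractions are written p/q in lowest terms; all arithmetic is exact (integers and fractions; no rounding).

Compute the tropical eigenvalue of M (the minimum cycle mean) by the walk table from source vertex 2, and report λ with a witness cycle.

q=0: [∞, ∞, 0, ∞]
q=1: [19, 16, 14, 0]
q=2: [8, 30, -3, 11]
q=3: [16, 13, 8, -3]
q=4: [5, 24, -6, 8]
Optimal cycle mean attained by: cycle 2->3->2, total 0 + (-3), length 2.
Answer: λ = -3/2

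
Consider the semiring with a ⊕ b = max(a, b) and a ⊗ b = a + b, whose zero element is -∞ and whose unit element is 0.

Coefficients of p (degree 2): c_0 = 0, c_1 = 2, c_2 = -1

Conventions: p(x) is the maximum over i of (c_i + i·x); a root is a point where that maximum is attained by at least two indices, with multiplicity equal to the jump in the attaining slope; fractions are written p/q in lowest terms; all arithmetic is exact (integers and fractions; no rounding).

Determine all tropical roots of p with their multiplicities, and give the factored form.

hull edge (i=0, c=0) to (i=1, c=2): slope 2, span 1
hull edge (i=1, c=2) to (i=2, c=-1): slope -3, span 1
Factored form: p(x) = -1 ⊗ (x ⊕ (-2)) ⊗ (x ⊕ 3)
Answer: roots = -2 (mult 1), 3 (mult 1)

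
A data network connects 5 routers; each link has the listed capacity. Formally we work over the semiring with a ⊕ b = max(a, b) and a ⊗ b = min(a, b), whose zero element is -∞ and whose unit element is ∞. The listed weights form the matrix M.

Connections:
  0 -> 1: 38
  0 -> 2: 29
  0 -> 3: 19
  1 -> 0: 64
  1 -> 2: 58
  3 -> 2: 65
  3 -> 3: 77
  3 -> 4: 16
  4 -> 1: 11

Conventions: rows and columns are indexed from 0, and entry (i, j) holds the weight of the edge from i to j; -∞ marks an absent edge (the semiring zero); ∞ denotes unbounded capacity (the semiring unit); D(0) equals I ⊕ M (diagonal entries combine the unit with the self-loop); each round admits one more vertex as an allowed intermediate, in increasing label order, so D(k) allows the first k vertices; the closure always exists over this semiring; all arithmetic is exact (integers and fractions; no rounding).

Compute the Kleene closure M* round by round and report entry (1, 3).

D(0):
  [∞, 38, 29, 19, -∞]
  [64, ∞, 58, -∞, -∞]
  [-∞, -∞, ∞, -∞, -∞]
  [-∞, -∞, 65, ∞, 16]
  [-∞, 11, -∞, -∞, ∞]
D(1):
  [∞, 38, 29, 19, -∞]
  [64, ∞, 58, 19, -∞]
  [-∞, -∞, ∞, -∞, -∞]
  [-∞, -∞, 65, ∞, 16]
  [-∞, 11, -∞, -∞, ∞]
D(2):
  [∞, 38, 38, 19, -∞]
  [64, ∞, 58, 19, -∞]
  [-∞, -∞, ∞, -∞, -∞]
  [-∞, -∞, 65, ∞, 16]
  [11, 11, 11, 11, ∞]
D(3):
  [∞, 38, 38, 19, -∞]
  [64, ∞, 58, 19, -∞]
  [-∞, -∞, ∞, -∞, -∞]
  [-∞, -∞, 65, ∞, 16]
  [11, 11, 11, 11, ∞]
D(4):
  [∞, 38, 38, 19, 16]
  [64, ∞, 58, 19, 16]
  [-∞, -∞, ∞, -∞, -∞]
  [-∞, -∞, 65, ∞, 16]
  [11, 11, 11, 11, ∞]
D(5):
  [∞, 38, 38, 19, 16]
  [64, ∞, 58, 19, 16]
  [-∞, -∞, ∞, -∞, -∞]
  [11, 11, 65, ∞, 16]
  [11, 11, 11, 11, ∞]
Answer: M*[1][3] = 19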